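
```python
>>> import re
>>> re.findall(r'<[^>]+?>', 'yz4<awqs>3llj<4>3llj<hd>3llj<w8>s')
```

['<awqs>', '<4>', '<hd>', '<w8>']

With no groups in the pattern, `findall` gives back each whole match — 4 here.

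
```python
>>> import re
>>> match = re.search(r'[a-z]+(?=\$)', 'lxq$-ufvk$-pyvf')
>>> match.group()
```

The positive lookaround only admits positions where the adjacent text matches; those characters stay outside the span.
The match spans [0:3] → 'lxq'.

'lxq'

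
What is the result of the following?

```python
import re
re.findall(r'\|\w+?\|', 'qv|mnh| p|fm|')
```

Walking the string: at [2:7] → '|mnh|'; at [9:13] → '|fm|'.
`findall` yields the raw match text (2 of them) because the pattern has no groups.

['|mnh|', '|fm|']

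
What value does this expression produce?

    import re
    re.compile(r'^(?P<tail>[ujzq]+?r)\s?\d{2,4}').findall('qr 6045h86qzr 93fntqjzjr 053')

['qr']

The pattern matches anchored at the start of the string; then one or more of one of [ujzq] (lazy), then the literal 'r' (captured as 'tail'); then optionally whitespace, then 2 to 4 of a digit.
Matches: at [0:7] match 'qr 6045', group 1 = 'qr'.
With a single group, `findall` returns only what that group captured — 1 item.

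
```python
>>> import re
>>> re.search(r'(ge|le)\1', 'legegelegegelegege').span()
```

`\1` has to match the exact text group 1 already captured.
Unlike `match`, `search` isn't anchored — it looks for the pattern anywhere in the string.
The match spans [2:6] → 'gege'.
Captured: group 1 = 'ge'.

(2, 6)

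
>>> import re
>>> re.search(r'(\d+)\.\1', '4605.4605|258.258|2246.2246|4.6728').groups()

('4605',)

The match spans [0:9] → '4605.4605'.
Captured: group 1 = '4605'.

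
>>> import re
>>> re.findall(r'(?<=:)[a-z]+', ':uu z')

['uu']

The `(?=…)`/`(?<=…)` assertion just peeks at neighbouring text; it doesn't advance the match position.
No capturing groups, so `findall` returns the 1 full match string.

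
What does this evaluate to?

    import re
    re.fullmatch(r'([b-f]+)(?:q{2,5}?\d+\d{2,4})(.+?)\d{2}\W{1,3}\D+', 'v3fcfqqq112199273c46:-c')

`fullmatch` succeeds only if the pattern covers the string from start to end.
Here the string isn't matched end-to-end, so the call returns None.

None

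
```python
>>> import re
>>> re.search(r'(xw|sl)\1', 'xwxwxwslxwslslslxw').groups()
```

('xw',)

`\1` has to match the exact text group 1 already captured.
Unlike `match`, `search` isn't anchored — it looks for the pattern anywhere in the string.
The match spans [0:4] → 'xwxw'.
Captured: group 1 = 'xw'.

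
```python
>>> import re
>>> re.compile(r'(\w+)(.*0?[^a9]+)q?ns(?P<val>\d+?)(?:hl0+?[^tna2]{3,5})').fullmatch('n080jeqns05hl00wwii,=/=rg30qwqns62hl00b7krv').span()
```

(0, 43)

The pattern matches one or more of a word character (captured); then zero or more of any character, then optionally a literal '0', then one or more of any character except [a9] (captured); then optionally the literal 'q', then the literal 'ns'; then one or more of a digit (lazy) (captured as 'val'); then the literal 'hl', then one or more of a literal '0' (lazy), then 3 to 5 of any character except [tna2] (non-capturing group).
`fullmatch` succeeds only if the pattern covers the string from start to end.
The match spans [0:43] → 'n080jeqns05hl00wwii,=/=rg30qwqns62hl00b7krv'.
Captured: group 1 = 'n080jeqns05hl00wwii', group 2 = ',=/=rg30qwq', group 3 = '62'.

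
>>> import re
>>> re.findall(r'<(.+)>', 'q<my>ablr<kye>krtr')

['my>ablr<kye']

Walking the string: at [1:14] match '<my>ablr<kye>', group 1 = 'my>ablr<kye'.
With a single group, `findall` returns only what that group captured — 1 item.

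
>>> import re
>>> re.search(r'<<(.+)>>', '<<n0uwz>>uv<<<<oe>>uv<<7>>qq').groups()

('n0uwz>>uv<<<<oe>>uv<<7',)

`search` walks the string left to right and returns the first match it finds.
The match spans [0:26] → '<<n0uwz>>uv<<<<oe>>uv<<7>>'.
Captured: group 1 = 'n0uwz>>uv<<<<oe>>uv<<7'.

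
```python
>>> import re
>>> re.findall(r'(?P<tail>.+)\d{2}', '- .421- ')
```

['- .4']

Pattern: one or more of any character (captured as 'tail'); then exactly 2 of a digit.
`findall` collects group 1 from the one match (1 total).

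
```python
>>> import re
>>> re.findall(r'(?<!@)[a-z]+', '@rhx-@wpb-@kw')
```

['hx', 'pb', 'w']

The negative lookaround is zero-width — it rules out positions where the adjacent text would match, without consuming anything.
Scanning left to right: at [2:4] → 'hx'; at [7:9] → 'pb'; at [12:13] → 'w'.
`findall` yields the raw match text (3 of them) because the pattern has no groups.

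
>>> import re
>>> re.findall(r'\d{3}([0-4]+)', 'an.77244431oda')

The pattern matches exactly 3 of a digit; then one or more of a character in [0-4] (captured).
One capturing group, so `findall` returns just the captured substring from the one match — 1 in all.

['44431']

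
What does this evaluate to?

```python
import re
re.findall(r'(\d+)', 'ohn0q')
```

This matches one or more of a digit (captured).
Scanning left to right: at [3:4] match '0', group 1 = '0'.
`findall` collects group 1 from the one match (1 total).

['0']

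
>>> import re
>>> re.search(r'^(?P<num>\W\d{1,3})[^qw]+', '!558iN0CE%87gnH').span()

(0, 15)

Pattern: anchored at the start of the string; then a non-word character, then 1 to 3 of a digit (captured as 'num'); then one or more of any character except [qw].
`re.search` tries every starting position until one works.
The match spans [0:15] → '!558iN0CE%87gnH'.
Captured: group 1 = '!558'.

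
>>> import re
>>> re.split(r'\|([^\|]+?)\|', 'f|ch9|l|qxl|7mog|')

Matches to split on: at [1:6] → '|ch9|'; at [7:12] → '|qxl|'.
With a capturing group present, the delimiter's captured portion is kept in the result list.

['f', 'ch9', 'l', 'qxl', '7mog|']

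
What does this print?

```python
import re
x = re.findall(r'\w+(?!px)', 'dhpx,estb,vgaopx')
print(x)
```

['dhpx', 'estb', 'vgaopx']

`(?!…)`/`(?<!…)` only lets a position through if the neighbouring text does NOT match; no characters are consumed.
Since nothing is captured, `findall` lists the 3 matched substrings directly.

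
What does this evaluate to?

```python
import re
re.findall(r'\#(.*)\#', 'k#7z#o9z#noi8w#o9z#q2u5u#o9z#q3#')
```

['7z#o9z#noi8w#o9z#q2u5u#o9z#q3']

Walking the string: at [1:32] match '#7z#o9z#noi8w#o9z#q2u5u#o9z#q3#', group 1 = '7z#o9z#noi8w#o9z#q2u5u#o9z#q3'.
`findall` collects group 1 from the one match (1 total).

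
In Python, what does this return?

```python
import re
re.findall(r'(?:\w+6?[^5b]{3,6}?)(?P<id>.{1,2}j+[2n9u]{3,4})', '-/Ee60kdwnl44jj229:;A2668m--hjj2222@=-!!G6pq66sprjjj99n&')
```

['jj229', 'jj2222', 'jj99n']

Pattern: one or more of a word character, then optionally the literal '6', then 3 to 6 of any character except [5b] (lazy) (non-capturing group); then 1 to 2 of any character, then one or more of the literal 'j', then 3 to 4 of one of [2n9u] (captured as 'id').
Walking the string: at [2:18] match 'Ee60kdwnl44jj229', group 1 = 'jj229'; at [20:35] match 'A2668m--hjj2222', group 1 = 'jj2222'; at [40:55] match 'G6pq66sprjjj99n', group 1 = 'jj99n'.
`findall` collects group 1 from each match (3 total).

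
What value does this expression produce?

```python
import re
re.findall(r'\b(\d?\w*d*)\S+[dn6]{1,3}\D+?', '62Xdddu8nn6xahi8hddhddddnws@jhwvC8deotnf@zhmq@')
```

Pattern: a word boundary (`\b`, zero-width); then optionally a digit, then zero or more of a word character, then zero or more of the literal 'd' (captured); then one or more of a non-whitespace character, then 1 to 3 of one of [dn6], then one or more of a non-digit (lazy).
One capturing group, so `findall` returns just the captured substring from the one match — 1 in all.

['62Xdddu8nn6xahi8hddhddddnws']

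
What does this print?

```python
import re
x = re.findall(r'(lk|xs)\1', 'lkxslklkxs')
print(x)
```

['lk']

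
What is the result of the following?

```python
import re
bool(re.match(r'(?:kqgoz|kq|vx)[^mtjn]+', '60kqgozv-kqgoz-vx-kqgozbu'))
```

`re.match` only tries the pattern at the start of the string.
Here the string doesn't start with a match, so the call returns None, and `bool(None)` is False.

False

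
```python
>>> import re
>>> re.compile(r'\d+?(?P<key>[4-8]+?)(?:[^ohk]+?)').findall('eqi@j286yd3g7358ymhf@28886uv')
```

This matches one or more of a digit (lazy); then one or more of a character in [4-8] (lazy) (captured as 'key'); then one or more of any character except [ohk] (lazy) (non-capturing group).
With the lazy modifier that quantifier settles for the fewest repetitions that let the rest of the pattern succeed (the atoms after it are unaffected and can still be greedy).
Scanning left to right: at [5:8] match '286', group 1 = '8'; at [12:16] match '7358', group 1 = '5'; at [21:24] match '288', group 1 = '8'; at [24:27] match '86u', group 1 = '6'.
One capturing group, so `findall` returns just the captured substring from each match — 4 in all.

['8', '5', '8', '6']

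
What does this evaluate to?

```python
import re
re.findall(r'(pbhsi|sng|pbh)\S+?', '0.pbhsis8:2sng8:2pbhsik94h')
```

['pbhsi', 'sng', 'pbhsi']

Alternation isn't longest-match — the leftmost alternative that fits at this position is chosen.
Because there's exactly one group, `findall` drops the full match and keeps group 1 from each hit.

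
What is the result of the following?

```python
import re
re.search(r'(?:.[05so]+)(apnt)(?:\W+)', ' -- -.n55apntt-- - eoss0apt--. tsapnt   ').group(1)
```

'apnt'

The match spans [31:40] → 'tsapnt   '.
Captured: group 1 = 'apnt'.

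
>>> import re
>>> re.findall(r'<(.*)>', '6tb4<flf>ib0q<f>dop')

['flf>ib0q<f']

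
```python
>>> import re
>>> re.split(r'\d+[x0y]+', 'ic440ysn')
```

This matches one or more of a digit; then one or more of one of [x0y].
Matches to split on: at [2:6] → '440y'.
`split` removes every match and returns the 2 fragments in between.

['ic', 'sn']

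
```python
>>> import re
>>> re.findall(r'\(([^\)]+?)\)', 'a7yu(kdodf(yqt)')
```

['kdodf(yqt']

`findall` collects group 1 from the one match (1 total).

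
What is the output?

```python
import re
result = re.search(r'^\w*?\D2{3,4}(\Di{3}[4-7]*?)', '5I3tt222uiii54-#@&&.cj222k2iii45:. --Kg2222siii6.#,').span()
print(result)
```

The pattern matches anchored at the start of the string; then zero or more of a word character (lazy), then a non-digit, then 3 to 4 of the literal '2'; then a non-digit, then exactly 3 of a literal 'i', then zero or more of a character in [4-7] (lazy) (captured).
A `+?`/`*?`/`{m,n}?` starts at its minimum and grows only as far as needed for what follows to match.
Unlike `match`, `search` isn't anchored — it looks for the pattern anywhere in the string.
The match spans [0:12] → '5I3tt222uiii'.
Captured: group 1 = 'uiii'.

(0, 12)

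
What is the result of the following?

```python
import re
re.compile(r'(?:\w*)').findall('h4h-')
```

['h4h', '', '']

Pattern: zero or more of a word character (non-capturing group).
Scanning left to right: at [0:3] → 'h4h'; at [3:3] → ''; at [4:4] → ''.
`findall` yields the raw match text (3 of them) because the pattern has no groups.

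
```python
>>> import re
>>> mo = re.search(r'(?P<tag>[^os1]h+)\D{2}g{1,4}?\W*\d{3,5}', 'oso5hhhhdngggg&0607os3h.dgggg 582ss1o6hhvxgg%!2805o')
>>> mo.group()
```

'5hhhhdngggg&0607'

This matches any character except [os1], then one or more of a literal 'h' (captured as 'tag'); then exactly 2 of a non-digit, then 1 to 4 of a literal 'g' (lazy); then zero or more of a non-word character, then 3 to 5 of a digit.
The match spans [3:19] → '5hhhhdngggg&0607'.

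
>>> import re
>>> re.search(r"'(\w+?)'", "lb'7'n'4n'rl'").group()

"'7'"

The match spans [2:5] → "'7'".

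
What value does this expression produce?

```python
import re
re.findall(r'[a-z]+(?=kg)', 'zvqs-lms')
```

The positive lookaround only admits positions where the adjacent text matches; those characters stay outside the span.
Since nothing is captured, `findall` lists the 0 matched substrings directly.
Nothing in the string satisfies the pattern, so the list is empty.

[]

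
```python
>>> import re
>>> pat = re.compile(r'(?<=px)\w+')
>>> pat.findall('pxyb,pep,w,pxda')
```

['yb', 'da']

Because the assertion is zero-width, the text it checks is not consumed and won't appear in the result.
Matches: at [2:4] → 'yb'; at [13:15] → 'da'.
With no groups in the pattern, `findall` gives back each whole match — 2 here.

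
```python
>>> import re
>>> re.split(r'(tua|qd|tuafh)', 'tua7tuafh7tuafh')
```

['', 'tua', '7', 'tua', 'fh7', 'tua', 'fh']

Alternation tries branches left to right and keeps the first one that lets the overall match succeed at that position.
Matches to split on: at [0:3] → 'tua'; at [4:7] → 'tua'; at [10:13] → 'tua'.
The group in the pattern means `split` returns the separators' captures alongside the pieces.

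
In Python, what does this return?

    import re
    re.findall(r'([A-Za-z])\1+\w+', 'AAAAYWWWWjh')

After group 1 captures some text, `\1` only succeeds where that same text appears again.
One capturing group, so `findall` returns just the captured substring from the one match — 1 in all.

['A']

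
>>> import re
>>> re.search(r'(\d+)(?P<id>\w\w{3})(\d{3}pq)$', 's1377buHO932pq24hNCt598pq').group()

'24hNCt598pq'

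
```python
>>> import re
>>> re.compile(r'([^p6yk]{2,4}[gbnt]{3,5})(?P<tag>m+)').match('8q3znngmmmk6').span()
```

(0, 10)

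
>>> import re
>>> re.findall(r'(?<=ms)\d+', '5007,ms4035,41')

Because the assertion is zero-width, the text it checks is not consumed and won't appear in the result.
Walking the string: at [7:11] → '4035'.
`findall` yields the raw match text (1 of them) because the pattern has no groups.

['4035']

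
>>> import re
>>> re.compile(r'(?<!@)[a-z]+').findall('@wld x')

['ld', 'x']

`(?!…)`/`(?<!…)` only lets a position through if the neighbouring text does NOT match; no characters are consumed.
`findall` yields the raw match text (2 of them) because the pattern has no groups.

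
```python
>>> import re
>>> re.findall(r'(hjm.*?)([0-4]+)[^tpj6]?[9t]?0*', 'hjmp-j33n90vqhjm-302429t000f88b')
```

[('hjmp-j', '33'), ('hjm-', '30242')]

The `?` after the quantifier makes it lazy — it takes as little as possible before letting the rest of the pattern try.
Multiple groups make `findall` return tuples — one 2-tuple for each match.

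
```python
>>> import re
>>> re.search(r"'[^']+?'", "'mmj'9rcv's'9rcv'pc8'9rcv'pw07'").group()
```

The match spans [0:5] → "'mmj'".

"'mmj'"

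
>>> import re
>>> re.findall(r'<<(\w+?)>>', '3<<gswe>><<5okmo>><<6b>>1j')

['gswe', '5okmo', '6b']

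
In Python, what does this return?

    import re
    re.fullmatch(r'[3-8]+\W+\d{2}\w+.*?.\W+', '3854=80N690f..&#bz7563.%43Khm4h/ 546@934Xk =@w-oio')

`re.fullmatch` is like wrapping the pattern in `^…$` (in single-line mode).
Here the string isn't matched end-to-end, so the call returns None.

None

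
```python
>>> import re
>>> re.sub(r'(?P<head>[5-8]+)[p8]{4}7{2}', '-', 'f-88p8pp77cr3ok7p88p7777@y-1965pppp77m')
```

'f--cr3ok-77@y-19-m'

`sub` substitutes '-' at each match site.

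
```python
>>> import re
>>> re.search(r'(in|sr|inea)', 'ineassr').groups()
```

('in',)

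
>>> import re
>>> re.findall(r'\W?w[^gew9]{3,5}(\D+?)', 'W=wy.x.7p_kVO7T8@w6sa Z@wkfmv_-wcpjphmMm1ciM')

['p', '@', '-', 'm']

This matches optionally a non-word character, then a literal 'w', then 3 to 5 of any character except [gew9]; then one or more of a non-digit (lazy) (captured).
Because the quantifier is non-greedy, it stops expanding at the earliest point where the rest of the pattern can succeed.
Walking the string: at [1:9] match '=wy.x.7p', group 1 = 'p'; at [16:24] match '@w6sa Z@', group 1 = '@'; at [24:31] match 'wkfmv_-', group 1 = '-'; at [31:38] match 'wcpjphm', group 1 = 'm'.
`findall` collects group 1 from each match (4 total).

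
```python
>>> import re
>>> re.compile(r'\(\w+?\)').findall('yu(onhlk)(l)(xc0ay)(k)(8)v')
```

['(onhlk)', '(l)', '(xc0ay)', '(k)', '(8)']

Walking the string: at [2:9] → '(onhlk)'; at [9:12] → '(l)'; at [12:19] → '(xc0ay)'; at [19:22] → '(k)'; at [22:25] → '(8)'.
`findall` yields the raw match text (5 of them) because the pattern has no groups.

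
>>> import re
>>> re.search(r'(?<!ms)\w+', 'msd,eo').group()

'msd'

A negative assertion filters positions out without eating any characters.
`search` walks the string left to right and returns the first match it finds.
The match spans [0:3] → 'msd'.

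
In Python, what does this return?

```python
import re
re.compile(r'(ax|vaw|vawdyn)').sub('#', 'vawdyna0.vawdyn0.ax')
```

Alternation isn't longest-match — the leftmost alternative that fits at this position is chosen.
Each match is replaced by '#'.

'#dyna0.#dyn0.#'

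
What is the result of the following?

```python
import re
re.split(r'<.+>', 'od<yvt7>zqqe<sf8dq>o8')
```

`split` removes every match and returns the 2 fragments in between.

['od', 'o8']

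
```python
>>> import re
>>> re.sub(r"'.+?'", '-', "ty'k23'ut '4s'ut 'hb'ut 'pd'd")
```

'ty-ut -ut -ut -d'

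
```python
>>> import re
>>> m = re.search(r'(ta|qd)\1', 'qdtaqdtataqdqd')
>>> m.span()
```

(6, 10)

After group 1 captures some text, `\1` only succeeds where that same text appears again.
`re.search` tries every starting position until one works.
The match spans [6:10] → 'tata'.
Captured: group 1 = 'ta'.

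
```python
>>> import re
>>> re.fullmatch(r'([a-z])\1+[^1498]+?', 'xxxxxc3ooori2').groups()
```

('x',)

`\1` has to match the exact text group 1 already captured.
`re.fullmatch` is like wrapping the pattern in `^…$` (in single-line mode).
The match spans [0:13] → 'xxxxxc3ooori2'.
Captured: group 1 = 'x'.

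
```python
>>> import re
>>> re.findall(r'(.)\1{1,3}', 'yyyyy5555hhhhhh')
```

The backreference `\1` re-matches whatever the first group consumed, character for character.
Matches: at [0:4] match 'yyyy', group 1 = 'y'; at [5:9] match '5555', group 1 = '5'; at [9:13] match 'hhhh', group 1 = 'h'; at [13:15] match 'hh', group 1 = 'h'.
Because there's exactly one group, `findall` drops the full match and keeps group 1 from each hit.

['y', '5', 'h', 'h']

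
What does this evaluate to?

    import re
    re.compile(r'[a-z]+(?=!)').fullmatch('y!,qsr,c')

None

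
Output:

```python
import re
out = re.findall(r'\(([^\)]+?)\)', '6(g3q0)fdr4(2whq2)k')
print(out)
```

['g3q0', '2whq2']

Matches: at [1:7] match '(g3q0)', group 1 = 'g3q0'; at [11:18] match '(2whq2)', group 1 = '2whq2'.
With a single group, `findall` returns only what that group captured — 2 items.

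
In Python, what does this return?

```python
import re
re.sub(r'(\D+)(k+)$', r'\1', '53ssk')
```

Pattern: one or more of a non-digit (captured); then one or more of a literal 'k' (captured); then anchored at the end.
Each match is replaced using the text its own group 1 captured.

'53ss'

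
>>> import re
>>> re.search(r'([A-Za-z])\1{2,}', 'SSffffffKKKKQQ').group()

`\1` has to match the exact text group 1 already captured.
The match spans [2:8] → 'ffffff'.

'ffffff'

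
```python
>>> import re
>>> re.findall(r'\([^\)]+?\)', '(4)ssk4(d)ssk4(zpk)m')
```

['(4)', '(d)', '(zpk)']

`findall` yields the raw match text (3 of them) because the pattern has no groups.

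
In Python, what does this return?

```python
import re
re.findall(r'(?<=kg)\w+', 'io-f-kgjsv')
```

['jsv']

Lookahead/lookbehind check context without consuming it, so the matched span excludes the asserted characters.
With no groups in the pattern, `findall` gives back each whole match — 1 here.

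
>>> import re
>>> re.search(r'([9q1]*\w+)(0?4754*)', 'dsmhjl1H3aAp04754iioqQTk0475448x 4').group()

'dsmhjl1H3aAp04754iioqQTk047544'

The match spans [0:30] → 'dsmhjl1H3aAp04754iioqQTk047544'.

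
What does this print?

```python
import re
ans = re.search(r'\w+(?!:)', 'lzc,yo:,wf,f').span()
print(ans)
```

(0, 3)

A negative assertion filters positions out without eating any characters.
The match spans [0:3] → 'lzc'.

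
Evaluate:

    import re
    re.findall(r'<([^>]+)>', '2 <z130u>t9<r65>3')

`findall` collects group 1 from each match (2 total).

['z130u', 'r65']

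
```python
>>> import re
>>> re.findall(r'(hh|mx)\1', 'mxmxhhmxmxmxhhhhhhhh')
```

['mx', 'mx', 'hh', 'hh']

After group 1 captures some text, `\1` only succeeds where that same text appears again.
Scanning left to right: at [0:4] match 'mxmx', group 1 = 'mx'; at [6:10] match 'mxmx', group 1 = 'mx'; at [12:16] match 'hhhh', group 1 = 'hh'; at [16:20] match 'hhhh', group 1 = 'hh'.
`findall` collects group 1 from each match (4 total).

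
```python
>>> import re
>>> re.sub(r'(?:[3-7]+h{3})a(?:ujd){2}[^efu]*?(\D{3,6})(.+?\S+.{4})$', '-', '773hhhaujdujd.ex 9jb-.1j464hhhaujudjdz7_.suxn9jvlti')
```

This matches one or more of a character in [3-7], then exactly 3 of the literal 'h' (non-capturing group); then a literal 'a', then the literal 'ujd' repeated 2 times, then zero or more of any character except [efu] (lazy); then 3 to 6 of a non-digit (captured); then one or more of any character (lazy), then one or more of a non-whitespace character, then exactly 4 of any character (captured); then anchored at the end.
Each match is replaced by '-'.

'-'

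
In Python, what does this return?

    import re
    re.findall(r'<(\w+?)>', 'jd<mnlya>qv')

['mnlya']

With a single group, `findall` returns only what that group captured — 1 item.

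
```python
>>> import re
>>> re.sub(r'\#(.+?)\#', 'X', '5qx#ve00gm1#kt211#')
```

'5qxXkt211#'

The `?` after the quantifier makes it lazy — it takes as little as possible before letting the rest of the pattern try.
Matches: at [3:12] → '#ve00gm1#'.
`sub` substitutes 'X' at each match site.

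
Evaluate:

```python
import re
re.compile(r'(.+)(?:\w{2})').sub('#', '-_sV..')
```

'#..'

Pattern: one or more of any character (captured); then exactly 2 of a word character (non-capturing group).
Every occurrence is swapped for '#'.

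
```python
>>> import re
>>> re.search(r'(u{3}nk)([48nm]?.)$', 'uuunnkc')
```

None

Here the pattern never matches, so the call returns None.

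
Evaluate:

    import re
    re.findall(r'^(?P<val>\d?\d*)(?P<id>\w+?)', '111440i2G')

[('111440', 'i')]

The pattern matches anchored at the start of the string; then optionally a digit, then zero or more of a digit (captured as 'val'); then one or more of a word character (lazy) (captured as 'id').
Because the quantifier is non-greedy, it stops expanding at the earliest point where the rest of the pattern can succeed.
Scanning left to right: at [0:7] match '111440i', groups = ('111440', 'i').
With 2 capturing groups, `findall` returns a 2-tuple per match.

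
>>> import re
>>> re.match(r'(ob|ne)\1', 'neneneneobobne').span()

`\1` has to match the exact text group 1 already captured.
`re.match` won't scan ahead — the pattern has to work from the very first character.
The match spans [0:4] → 'nene'.
Captured: group 1 = 'ne'.

(0, 4)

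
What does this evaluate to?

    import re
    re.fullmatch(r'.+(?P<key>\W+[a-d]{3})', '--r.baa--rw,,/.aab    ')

None

`re.fullmatch` is like wrapping the pattern in `^…$` (in single-line mode).
Here the string isn't matched end-to-end, so the call returns None.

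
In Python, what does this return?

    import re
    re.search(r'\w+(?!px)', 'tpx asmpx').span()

(0, 3)

The negative lookahead/lookbehind blocks any match where the forbidden context is present.
`search` walks the string left to right and returns the first match it finds.
The match spans [0:3] → 'tpx'.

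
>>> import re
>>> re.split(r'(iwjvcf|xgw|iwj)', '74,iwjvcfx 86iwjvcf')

['74,', 'iwjvcf', 'x 86', 'iwjvcf', '']

`|` is ordered: at each position the engine commits to the first alternative that works.
Matches to split on: at [3:9] → 'iwjvcf'; at [13:19] → 'iwjvcf'.
`re.split` interleaves the captured-group text with the surrounding fragments.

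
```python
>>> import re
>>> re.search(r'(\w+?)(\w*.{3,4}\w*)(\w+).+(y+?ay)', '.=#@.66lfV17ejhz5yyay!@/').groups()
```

Pattern: one or more of a word character (lazy) (captured); then zero or more of a word character, then 3 to 4 of any character, then zero or more of a word character (captured); then one or more of a word character (captured); then one or more of any character; then one or more of a literal 'y' (lazy), then the literal 'ay' (captured).
A `+?`/`*?`/`{m,n}?` starts at its minimum and grows only as far as needed for what follows to match.
`search` walks the string left to right and returns the first match it finds.
The match spans [5:21] → '66lfV17ejhz5yyay'.
Captured: group 1 = '6', group 2 = '6lfV17ejhz', group 3 = '5', group 4 = 'yay'.

('6', '6lfV17ejhz', '5', 'yay')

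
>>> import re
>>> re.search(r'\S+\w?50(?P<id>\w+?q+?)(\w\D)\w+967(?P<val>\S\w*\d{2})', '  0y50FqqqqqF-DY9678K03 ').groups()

('Fqqqqq', 'F-', '8K03')

Pattern: one or more of a non-whitespace character, then optionally a word character, then the literal '50'; then one or more of a word character (lazy), then one or more of a literal 'q' (lazy) (captured as 'id'); then a word character, then a non-digit (captured); then one or more of a word character, then the literal '967'; then a non-whitespace character, then zero or more of a word character, then exactly 2 of a digit (captured as 'val').
`re.search` tries every starting position until one works.
The match spans [2:23] → '0y50FqqqqqF-DY9678K03'.
Captured: group 1 = 'Fqqqqq', group 2 = 'F-', group 3 = '8K03'.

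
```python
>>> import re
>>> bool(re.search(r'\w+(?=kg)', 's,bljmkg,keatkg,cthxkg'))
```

True

Because the assertion is zero-width, the text it checks is not consumed and won't appear in the result.
The match spans [2:6] → 'bljm'.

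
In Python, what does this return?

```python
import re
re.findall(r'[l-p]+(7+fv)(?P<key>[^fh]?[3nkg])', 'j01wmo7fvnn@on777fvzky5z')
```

Pattern: one or more of a character in [l-p]; then one or more of a literal '7', then the literal 'fv' (captured); then optionally any character except [fh], then one of [3nkg] (captured as 'key').
Matches: at [4:11] match 'mo7fvnn', groups = ('7fv', 'nn'); at [12:21] match 'on777fvzk', groups = ('777fv', 'zk').
Multiple groups make `findall` return tuples — one 2-tuple for each match.

[('7fv', 'nn'), ('777fv', 'zk')]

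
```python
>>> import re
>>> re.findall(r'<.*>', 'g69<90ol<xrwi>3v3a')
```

Since nothing is captured, `findall` lists the 1 matched substring directly.

['<90ol<xrwi>']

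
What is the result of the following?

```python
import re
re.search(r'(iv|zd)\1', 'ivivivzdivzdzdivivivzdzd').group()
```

'iviv'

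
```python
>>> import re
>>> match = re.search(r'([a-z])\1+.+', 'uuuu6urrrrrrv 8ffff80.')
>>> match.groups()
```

('u',)

The match spans [0:22] → 'uuuu6urrrrrrv 8ffff80.'.
Captured: group 1 = 'u'.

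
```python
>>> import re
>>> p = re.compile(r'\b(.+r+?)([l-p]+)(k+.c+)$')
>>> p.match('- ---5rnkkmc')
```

None

This matches a word boundary (`\b`, zero-width); then one or more of any character, then one or more of the literal 'r' (lazy) (captured); then one or more of a character in [l-p] (captured); then one or more of the literal 'k', then any character, then one or more of the literal 'c' (captured); then anchored at the end.
`match` is anchored at position 0; if the pattern doesn't fit there, it returns None.
Here the pattern fails at index 0, so the call returns None.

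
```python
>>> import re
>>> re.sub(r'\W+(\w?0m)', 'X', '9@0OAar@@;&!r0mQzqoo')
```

This matches one or more of a non-word character; then optionally a word character, then the literal '0m' (captured).
Matches: at [7:15] → '@@;&!r0m'.
Each match is replaced by 'X'.

'9@0OAarXQzqoo'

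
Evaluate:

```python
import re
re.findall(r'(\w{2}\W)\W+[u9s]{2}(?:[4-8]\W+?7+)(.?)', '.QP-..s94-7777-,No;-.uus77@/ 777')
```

[('QP-', '-')]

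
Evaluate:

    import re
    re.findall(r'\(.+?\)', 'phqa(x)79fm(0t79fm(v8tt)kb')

The `?` after the quantifier makes it lazy — it takes as little as possible before letting the rest of the pattern try.
Walking the string: at [4:7] → '(x)'; at [11:24] → '(0t79fm(v8tt)'.
With no groups in the pattern, `findall` gives back each whole match — 2 here.

['(x)', '(0t79fm(v8tt)']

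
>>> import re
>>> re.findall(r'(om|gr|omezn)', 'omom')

Scanning left to right: at [0:2] match 'om', group 1 = 'om'; at [2:4] match 'om', group 1 = 'om'.
With a single group, `findall` returns only what that group captured — 2 items.

['om', 'om']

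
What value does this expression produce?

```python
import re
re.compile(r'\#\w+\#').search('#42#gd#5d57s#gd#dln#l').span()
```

`re.search` scans for the first position where the pattern succeeds.
The match spans [0:4] → '#42#'.

(0, 4)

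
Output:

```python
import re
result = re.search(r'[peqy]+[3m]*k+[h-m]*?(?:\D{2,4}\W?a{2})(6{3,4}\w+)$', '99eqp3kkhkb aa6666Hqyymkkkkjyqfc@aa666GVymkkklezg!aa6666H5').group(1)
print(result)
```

6666H5

The match spans [40:58] → 'ymkkklezg!aa6666H5'.
Captured: group 1 = '6666H5'.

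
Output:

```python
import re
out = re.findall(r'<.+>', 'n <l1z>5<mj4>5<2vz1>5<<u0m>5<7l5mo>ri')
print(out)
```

Walking the string: at [2:35] → '<l1z>5<mj4>5<2vz1>5<<u0m>5<7l5mo>'.
Since nothing is captured, `findall` lists the 1 matched substring directly.

['<l1z>5<mj4>5<2vz1>5<<u0m>5<7l5mo>']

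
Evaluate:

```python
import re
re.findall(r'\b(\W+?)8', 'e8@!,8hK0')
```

['@!,']

Pattern: a word boundary (`\b`, zero-width); then one or more of a non-word character (lazy) (captured); then a literal '8'.
One capturing group, so `findall` returns just the captured substring from the one match — 1 in all.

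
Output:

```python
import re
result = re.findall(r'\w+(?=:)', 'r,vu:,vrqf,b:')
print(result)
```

['vu', 'b']

The `(?=…)`/`(?<=…)` assertion just peeks at neighbouring text; it doesn't advance the match position.
With no groups in the pattern, `findall` gives back each whole match — 2 here.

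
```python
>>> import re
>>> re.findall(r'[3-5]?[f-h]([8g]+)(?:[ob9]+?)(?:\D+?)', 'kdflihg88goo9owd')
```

['g88g']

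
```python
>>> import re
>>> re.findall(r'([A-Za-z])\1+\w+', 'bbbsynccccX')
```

A backreference is literal: `\1` must see the identical characters the first group matched.
One capturing group, so `findall` returns just the captured substring from the one match — 1 in all.

['b']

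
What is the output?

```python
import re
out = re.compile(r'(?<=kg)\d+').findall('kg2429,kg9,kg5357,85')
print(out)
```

['2429', '9', '5357']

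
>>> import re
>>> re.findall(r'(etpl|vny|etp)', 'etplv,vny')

The regex engine tests alternatives in the order written; an earlier branch that matches wins even if a later one would match more.
Walking the string: at [0:4] match 'etpl', group 1 = 'etpl'; at [6:9] match 'vny', group 1 = 'vny'.
One capturing group, so `findall` returns just the captured substring from each match — 2 in all.

['etpl', 'vny']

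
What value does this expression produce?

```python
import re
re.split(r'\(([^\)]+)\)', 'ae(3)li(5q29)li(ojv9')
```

['ae', '3', 'li', '5q29', 'li(ojv9']

`re.split` interleaves the captured-group text with the surrounding fragments.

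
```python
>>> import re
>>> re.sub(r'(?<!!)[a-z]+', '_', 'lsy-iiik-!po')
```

The negative lookaround is zero-width — it rules out positions where the adjacent text would match, without consuming anything.
Matches: at [0:3] → 'lsy'; at [4:8] → 'iiik'; at [11:12] → 'o'.
`sub` substitutes '_' at each match site.

'_-_-!p_'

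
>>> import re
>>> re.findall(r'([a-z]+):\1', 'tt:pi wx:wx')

['wx']

A backreference is literal: `\1` must see the identical characters the first group matched.
Matches: at [6:11] match 'wx:wx', group 1 = 'wx'.
One capturing group, so `findall` returns just the captured substring from the one match — 1 in all.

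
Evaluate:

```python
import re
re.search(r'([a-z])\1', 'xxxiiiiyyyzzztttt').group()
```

`\1` has to match the exact text group 1 already captured.
`re.search` scans for the first position where the pattern succeeds.
The match spans [0:2] → 'xx'.
Captured: group 1 = 'x'.

'xx'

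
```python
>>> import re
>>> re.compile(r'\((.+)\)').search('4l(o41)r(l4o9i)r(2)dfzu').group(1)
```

'o41)r(l4o9i)r(2'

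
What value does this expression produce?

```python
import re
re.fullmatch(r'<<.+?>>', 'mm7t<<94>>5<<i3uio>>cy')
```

None

`re.fullmatch` requires the pattern to consume the entire string.
Here there's no way to consume every character, so the call returns None.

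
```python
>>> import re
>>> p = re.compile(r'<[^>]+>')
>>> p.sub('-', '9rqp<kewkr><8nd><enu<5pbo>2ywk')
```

'9rqp---2ywk'

`sub` substitutes '-' at each match site.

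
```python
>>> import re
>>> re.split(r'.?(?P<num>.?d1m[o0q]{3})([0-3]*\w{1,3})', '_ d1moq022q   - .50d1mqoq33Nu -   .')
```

The pattern matches optionally any character; then optionally any character, then the literal 'd1m', then exactly 3 of one of [o0q] (captured as 'num'); then zero or more of a character in [0-3], then 1 to 3 of a word character (captured).
Matches to split on: at [0:11] → '_ d1moq022q'; at [17:29] → '50d1mqoq33Nu'.
The group in the pattern means `split` returns the separators' captures alongside the pieces.

['', ' d1moq0', '22q', '   - .', '0d1mqoq', '33Nu', ' -   .']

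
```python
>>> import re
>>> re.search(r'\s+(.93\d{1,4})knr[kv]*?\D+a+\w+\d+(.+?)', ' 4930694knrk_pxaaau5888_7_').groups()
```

This matches one or more of whitespace; then any character, then the literal '93', then 1 to 4 of a digit (captured); then the literal 'knr', then zero or more of one of [kv] (lazy), then one or more of a non-digit; then one or more of the literal 'a', then one or more of a word character, then one or more of a digit; then one or more of any character (lazy) (captured).
Unlike `match`, `search` isn't anchored — it looks for the pattern anywhere in the string.
The match spans [0:26] → ' 4930694knrk_pxaaau5888_7_'.
Captured: group 1 = '4930694', group 2 = '_'.

('4930694', '_')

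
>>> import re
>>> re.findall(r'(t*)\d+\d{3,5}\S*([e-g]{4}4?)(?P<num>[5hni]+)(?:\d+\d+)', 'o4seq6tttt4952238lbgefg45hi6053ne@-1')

3 groups means the one result is a tuple of 3 captured strings — 1 here.

[('tttt', 'gefg4', '5hi')]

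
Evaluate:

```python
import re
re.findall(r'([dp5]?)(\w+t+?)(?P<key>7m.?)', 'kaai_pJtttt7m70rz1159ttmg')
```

[('', 'kaai_pJtttt', '7m7')]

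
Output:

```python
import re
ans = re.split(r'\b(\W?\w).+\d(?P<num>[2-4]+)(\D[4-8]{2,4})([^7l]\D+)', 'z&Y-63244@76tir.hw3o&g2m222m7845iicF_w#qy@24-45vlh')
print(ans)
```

The pattern matches a word boundary (`\b`, zero-width); then optionally a non-word character, then a word character (captured); then one or more of any character, then a digit; then one or more of a character in [2-4] (captured as 'num'); then a non-digit, then 2 to 4 of a character in [4-8] (captured); then any character except [7l], then one or more of a non-digit (captured).
Matches to split on: at [0:50] → 'z&Y-63244@76tir.hw3o&g2m222m7845iicF_w#qy@24-45vlh'.
With a capturing group present, the delimiter's captured portion is kept in the result list.

['', 'z', '4', '-45', 'vlh', '']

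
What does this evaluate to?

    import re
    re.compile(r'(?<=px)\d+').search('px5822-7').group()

The positive lookaround only admits positions where the adjacent text matches; those characters stay outside the span.
The match spans [2:6] → '5822'.

'5822'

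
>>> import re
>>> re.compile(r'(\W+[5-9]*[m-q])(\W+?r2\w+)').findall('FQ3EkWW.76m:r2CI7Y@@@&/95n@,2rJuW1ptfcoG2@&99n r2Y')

[('.76m', ':r2CI7Y'), ('@&99n', ' r2Y')]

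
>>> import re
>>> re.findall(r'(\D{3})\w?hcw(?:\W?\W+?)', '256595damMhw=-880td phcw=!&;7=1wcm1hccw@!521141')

Pattern: exactly 3 of a non-digit (captured); then optionally a word character, then the literal 'hcw'; then optionally a non-word character, then one or more of a non-word character (lazy) (non-capturing group).
`findall` collects group 1 from the one match (1 total).

['td ']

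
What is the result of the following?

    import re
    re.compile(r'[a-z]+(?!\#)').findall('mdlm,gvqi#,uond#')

['mdlm', 'gvq', 'uon']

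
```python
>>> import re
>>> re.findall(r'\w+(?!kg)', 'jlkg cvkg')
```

['jlkg', 'cvkg']

A negative assertion filters positions out without eating any characters.
Matches: at [0:4] → 'jlkg'; at [5:9] → 'cvkg'.
Since nothing is captured, `findall` lists the 2 matched substrings directly.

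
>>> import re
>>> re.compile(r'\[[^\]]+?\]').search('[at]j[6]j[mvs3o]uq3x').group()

'[at]'

`search` walks the string left to right and returns the first match it finds.
The match spans [0:4] → '[at]'.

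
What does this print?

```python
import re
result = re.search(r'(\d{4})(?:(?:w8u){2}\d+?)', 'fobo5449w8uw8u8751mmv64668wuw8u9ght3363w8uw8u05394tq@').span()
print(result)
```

This matches exactly 4 of a digit (captured); then the literal 'w8u' repeated 2 times, then one or more of a digit (lazy) (non-capturing group).
A `+?`/`*?`/`{m,n}?` starts at its minimum and grows only as far as needed for what follows to match.
`re.search` tries every starting position until one works.
The match spans [4:15] → '5449w8uw8u8'.
Captured: group 1 = '5449'.

(4, 15)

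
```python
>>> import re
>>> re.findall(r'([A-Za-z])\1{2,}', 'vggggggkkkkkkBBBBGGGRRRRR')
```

`\1` has to match the exact text group 1 already captured.
One capturing group, so `findall` returns just the captured substring from each match — 5 in all.

['g', 'k', 'B', 'G', 'R']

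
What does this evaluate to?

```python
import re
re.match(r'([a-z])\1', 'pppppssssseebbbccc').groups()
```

`\1` is not a pattern — it's the concrete string captured by group 1, re-applied verbatim.
`match` is anchored at position 0; if the pattern doesn't fit there, it returns None.
The match spans [0:2] → 'pp'.
Captured: group 1 = 'p'.

('p',)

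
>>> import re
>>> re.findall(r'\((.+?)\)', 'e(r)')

['r']

Matches: at [1:4] match '(r)', group 1 = 'r'.
One capturing group, so `findall` returns just the captured substring from the one match — 1 in all.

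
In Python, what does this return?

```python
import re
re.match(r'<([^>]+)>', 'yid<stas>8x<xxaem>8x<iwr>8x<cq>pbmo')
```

With `match`, the pattern is implicitly anchored at the beginning.
Here the pattern fails at index 0, so the call returns None.

None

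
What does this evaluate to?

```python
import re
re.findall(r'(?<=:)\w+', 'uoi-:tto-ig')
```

['tto']

Lookahead/lookbehind check context without consuming it, so the matched span excludes the asserted characters.
Since nothing is captured, `findall` lists the 1 matched substring directly.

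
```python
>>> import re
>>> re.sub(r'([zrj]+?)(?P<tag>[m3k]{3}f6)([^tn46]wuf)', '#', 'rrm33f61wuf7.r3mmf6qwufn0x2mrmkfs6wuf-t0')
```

`sub` substitutes '#' at each match site.

'#7.#n0x2mrmkfs6wuf-t0'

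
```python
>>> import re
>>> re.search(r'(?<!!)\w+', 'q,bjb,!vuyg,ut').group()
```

'q'

Because the assertion is negative and zero-width, positions next to the forbidden text are skipped.
The match spans [0:1] → 'q'.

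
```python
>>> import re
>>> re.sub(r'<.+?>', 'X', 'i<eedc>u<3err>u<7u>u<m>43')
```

With the lazy modifier that quantifier settles for the fewest repetitions that let the rest of the pattern succeed (the atoms after it are unaffected and can still be greedy).
Every occurrence is swapped for 'X'.

'iXuXuXuX43'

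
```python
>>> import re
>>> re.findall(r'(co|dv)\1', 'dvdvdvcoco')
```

['dv', 'co']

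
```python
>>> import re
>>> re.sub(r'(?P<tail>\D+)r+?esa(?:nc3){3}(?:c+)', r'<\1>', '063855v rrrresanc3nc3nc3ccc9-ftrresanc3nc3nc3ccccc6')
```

'063855<v rrr>9<-ftr>6'

This matches one or more of a non-digit (captured as 'tail'); then one or more of a literal 'r' (lazy); then the literal 'esa', then the literal 'nc3' repeated 3 times; then one or more of a literal 'c' (non-capturing group).
Matches: at [6:27] → 'v rrrresanc3nc3nc3ccc'; at [28:50] → '-ftrresanc3nc3nc3ccccc'.
Each match is replaced using the text its own group 1 captured.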